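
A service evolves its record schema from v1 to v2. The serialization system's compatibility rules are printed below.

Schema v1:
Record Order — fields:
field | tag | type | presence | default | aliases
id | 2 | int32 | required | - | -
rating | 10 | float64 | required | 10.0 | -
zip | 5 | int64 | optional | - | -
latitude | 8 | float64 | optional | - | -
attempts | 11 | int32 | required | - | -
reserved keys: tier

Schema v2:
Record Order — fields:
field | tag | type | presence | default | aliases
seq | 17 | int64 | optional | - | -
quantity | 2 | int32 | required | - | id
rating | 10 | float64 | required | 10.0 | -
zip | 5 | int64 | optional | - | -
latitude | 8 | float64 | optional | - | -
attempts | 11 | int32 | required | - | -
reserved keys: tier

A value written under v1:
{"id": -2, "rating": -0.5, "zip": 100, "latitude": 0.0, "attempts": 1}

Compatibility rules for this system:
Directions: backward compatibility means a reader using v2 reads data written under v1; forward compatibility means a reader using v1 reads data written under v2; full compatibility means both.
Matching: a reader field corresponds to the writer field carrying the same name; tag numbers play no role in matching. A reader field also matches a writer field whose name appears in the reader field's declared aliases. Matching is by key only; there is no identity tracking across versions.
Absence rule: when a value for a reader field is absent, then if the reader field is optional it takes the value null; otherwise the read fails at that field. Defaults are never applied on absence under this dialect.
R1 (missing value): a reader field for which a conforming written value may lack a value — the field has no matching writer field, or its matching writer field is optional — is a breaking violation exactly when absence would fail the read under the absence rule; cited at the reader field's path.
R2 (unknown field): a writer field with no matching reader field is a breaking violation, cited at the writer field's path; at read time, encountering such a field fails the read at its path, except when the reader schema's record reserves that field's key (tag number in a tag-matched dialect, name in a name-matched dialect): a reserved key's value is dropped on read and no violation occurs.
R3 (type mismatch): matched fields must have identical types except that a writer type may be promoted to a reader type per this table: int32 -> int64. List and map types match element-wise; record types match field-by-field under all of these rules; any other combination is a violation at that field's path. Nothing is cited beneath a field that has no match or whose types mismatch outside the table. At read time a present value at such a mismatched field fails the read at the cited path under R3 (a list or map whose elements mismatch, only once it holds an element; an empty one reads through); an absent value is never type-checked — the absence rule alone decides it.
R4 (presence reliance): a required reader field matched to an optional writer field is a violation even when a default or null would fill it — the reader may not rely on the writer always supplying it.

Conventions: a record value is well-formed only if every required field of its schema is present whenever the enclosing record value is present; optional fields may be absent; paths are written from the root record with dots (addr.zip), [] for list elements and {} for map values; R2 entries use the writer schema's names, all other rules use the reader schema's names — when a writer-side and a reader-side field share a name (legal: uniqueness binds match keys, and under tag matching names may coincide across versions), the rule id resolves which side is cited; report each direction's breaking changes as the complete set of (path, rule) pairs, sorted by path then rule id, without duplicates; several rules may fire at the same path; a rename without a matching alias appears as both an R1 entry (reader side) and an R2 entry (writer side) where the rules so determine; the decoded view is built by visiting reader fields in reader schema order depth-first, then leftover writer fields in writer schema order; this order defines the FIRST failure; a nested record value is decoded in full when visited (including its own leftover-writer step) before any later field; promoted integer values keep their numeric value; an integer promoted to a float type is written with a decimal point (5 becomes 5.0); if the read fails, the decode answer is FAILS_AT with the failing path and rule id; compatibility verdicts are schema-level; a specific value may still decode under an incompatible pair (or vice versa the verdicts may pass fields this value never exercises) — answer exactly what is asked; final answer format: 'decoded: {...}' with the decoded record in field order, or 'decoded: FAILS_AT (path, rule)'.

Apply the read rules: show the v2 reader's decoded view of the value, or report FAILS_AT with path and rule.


decoded: {"seq": null, "quantity": -2, "rating": -0.5, "zip": 100, "latitude": 0.0, "attempts": 1}

each type pair in Order: writer, then reader
decoding the Order value with the v2 reader:
  seq := null (not supplied -> null)
  quantity := -2 (from writer id)
  rating := -0.5
  zip := 100
  latitude := 0.0
  attempts := 1
  => decoded: {"seq": null, "quantity": -2, "rating": -0.5, "zip": 100, "latitude": 0.0, "attempts": 1}


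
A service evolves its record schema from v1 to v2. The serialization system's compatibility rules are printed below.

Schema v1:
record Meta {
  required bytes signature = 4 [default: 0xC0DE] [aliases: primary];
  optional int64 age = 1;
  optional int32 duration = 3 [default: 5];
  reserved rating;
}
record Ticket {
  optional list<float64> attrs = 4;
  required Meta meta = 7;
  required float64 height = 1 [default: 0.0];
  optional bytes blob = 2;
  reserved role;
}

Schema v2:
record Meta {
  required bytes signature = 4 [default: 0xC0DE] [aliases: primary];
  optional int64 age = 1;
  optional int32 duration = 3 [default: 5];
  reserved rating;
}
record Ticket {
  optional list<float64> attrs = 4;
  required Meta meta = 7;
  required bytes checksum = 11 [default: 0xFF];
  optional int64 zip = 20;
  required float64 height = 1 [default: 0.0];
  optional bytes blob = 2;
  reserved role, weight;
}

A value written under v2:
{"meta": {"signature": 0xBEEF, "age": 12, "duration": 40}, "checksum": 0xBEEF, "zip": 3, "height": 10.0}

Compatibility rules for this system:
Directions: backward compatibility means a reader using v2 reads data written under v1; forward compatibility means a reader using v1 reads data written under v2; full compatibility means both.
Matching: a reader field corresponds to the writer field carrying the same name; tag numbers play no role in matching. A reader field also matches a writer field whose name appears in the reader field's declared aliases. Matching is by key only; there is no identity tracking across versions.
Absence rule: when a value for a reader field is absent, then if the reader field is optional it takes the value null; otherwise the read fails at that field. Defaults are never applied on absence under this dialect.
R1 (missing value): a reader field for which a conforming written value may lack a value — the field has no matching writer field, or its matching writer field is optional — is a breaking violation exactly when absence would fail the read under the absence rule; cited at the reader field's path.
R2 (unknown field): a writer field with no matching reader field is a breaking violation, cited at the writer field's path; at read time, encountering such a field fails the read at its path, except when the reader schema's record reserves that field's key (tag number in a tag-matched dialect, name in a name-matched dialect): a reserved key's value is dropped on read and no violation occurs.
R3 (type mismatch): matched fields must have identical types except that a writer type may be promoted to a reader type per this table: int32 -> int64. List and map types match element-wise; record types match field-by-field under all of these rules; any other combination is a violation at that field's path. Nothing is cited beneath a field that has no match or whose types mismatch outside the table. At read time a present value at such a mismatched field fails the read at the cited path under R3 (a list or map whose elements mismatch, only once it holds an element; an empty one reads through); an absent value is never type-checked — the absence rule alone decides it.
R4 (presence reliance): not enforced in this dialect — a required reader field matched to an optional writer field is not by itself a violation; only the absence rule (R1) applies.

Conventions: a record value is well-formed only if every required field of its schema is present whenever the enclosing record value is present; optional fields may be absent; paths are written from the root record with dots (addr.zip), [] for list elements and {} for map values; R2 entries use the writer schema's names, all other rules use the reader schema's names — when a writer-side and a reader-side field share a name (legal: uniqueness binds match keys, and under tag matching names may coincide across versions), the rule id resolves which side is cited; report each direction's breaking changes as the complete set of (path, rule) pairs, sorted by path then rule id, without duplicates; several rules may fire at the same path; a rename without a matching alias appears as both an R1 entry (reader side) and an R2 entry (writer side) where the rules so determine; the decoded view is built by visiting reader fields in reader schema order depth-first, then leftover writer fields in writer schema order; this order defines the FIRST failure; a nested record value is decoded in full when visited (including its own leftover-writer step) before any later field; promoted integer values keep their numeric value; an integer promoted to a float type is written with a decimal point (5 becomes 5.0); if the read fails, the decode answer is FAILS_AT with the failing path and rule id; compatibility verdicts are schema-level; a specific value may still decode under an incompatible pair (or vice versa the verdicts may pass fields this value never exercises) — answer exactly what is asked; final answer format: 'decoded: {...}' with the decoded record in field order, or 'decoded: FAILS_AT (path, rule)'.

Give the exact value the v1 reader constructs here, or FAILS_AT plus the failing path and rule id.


in Ticket below, arrows point writer -> reader
decode walk for Ticket under reader schema v1:
  attrs := null (not supplied -> null)
  meta.signature := 0xBEEF
  meta.age := 12
  meta.duration := 40
  height := 10.0
  blob := null (not supplied -> null)
  read fails at checksum under R2 (unknown field)
  => FAILS_AT (checksum, R2)
ruling out the remaining Ticket differences:
  added field zip to record Ticket: optional int64, tag 20 (in v2 it sits immediately before height) -> matters for Ticket compatibility verdicts, not for this value's decode

decoded: FAILS_AT (checksum, R2)


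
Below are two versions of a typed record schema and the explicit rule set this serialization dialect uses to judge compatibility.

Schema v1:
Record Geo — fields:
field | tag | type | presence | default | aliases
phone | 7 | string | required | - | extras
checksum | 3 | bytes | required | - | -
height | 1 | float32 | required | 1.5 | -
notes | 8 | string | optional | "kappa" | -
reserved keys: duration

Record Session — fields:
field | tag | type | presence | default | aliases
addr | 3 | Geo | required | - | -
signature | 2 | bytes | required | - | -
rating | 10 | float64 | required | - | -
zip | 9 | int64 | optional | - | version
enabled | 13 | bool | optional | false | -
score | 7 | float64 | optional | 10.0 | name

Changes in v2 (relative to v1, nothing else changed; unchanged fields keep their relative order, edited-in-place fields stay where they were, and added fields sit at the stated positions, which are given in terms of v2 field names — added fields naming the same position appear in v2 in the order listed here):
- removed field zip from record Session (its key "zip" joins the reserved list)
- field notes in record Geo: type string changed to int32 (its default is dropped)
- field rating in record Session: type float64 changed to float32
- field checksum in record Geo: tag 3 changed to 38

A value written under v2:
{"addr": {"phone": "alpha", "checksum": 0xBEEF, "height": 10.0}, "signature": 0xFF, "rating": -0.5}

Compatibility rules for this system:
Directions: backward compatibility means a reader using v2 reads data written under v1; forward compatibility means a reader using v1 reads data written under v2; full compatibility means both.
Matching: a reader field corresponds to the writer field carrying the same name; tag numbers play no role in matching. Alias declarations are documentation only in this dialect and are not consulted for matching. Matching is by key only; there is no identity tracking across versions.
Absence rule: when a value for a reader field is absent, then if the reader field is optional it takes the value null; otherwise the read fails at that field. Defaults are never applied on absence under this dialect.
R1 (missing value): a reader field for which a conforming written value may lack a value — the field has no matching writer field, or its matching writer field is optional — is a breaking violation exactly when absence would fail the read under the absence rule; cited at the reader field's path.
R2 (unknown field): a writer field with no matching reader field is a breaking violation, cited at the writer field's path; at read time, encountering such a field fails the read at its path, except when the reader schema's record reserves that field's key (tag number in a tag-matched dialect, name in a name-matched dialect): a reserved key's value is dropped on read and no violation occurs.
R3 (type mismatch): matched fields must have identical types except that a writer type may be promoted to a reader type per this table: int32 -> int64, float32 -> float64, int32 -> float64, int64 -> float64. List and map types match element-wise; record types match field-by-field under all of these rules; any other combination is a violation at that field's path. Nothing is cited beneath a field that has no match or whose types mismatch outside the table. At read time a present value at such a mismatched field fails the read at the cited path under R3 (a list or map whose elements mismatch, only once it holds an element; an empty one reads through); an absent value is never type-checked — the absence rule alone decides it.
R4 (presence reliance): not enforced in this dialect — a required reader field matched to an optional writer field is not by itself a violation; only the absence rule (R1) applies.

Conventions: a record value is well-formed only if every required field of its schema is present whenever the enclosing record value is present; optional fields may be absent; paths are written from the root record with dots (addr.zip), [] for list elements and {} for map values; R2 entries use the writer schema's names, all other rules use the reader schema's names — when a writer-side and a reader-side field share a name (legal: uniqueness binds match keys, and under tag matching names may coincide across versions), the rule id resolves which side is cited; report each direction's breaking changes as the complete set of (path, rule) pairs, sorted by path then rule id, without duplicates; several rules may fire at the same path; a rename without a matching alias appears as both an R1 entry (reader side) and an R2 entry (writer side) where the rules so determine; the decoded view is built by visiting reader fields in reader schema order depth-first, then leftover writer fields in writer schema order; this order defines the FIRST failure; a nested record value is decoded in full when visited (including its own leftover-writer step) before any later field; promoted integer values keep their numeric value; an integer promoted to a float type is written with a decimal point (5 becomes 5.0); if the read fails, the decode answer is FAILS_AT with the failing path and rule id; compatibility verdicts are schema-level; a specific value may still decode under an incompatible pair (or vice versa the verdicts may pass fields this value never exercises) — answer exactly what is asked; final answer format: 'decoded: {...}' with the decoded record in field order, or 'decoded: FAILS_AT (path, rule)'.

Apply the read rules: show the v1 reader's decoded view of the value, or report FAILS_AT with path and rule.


decoded: {"addr": {"phone": "alpha", "checksum": 0xBEEF, "height": 10.0, "notes": null}, "signature": 0xFF, "rating": -0.5, "zip": null, "enabled": null, "score": null}

in Session below, arrows point writer -> reader
decode walk for Session under reader schema v1:
  addr.phone := "alpha"
  addr.checksum := 0xBEEF
  addr.height := 10.0
  addr.notes := null (missing; optional => null)
  signature := 0xFF
  rating := -0.5 (float32 -> float64)
  zip := null (missing; optional => null)
  enabled := null (missing; optional => null)
  score := null (missing; optional => null)
  => decoded: {"addr": {"phone": "alpha", "checksum": 0xBEEF, "height": 10.0, "notes": null}, "signature": 0xFF, "rating": -0.5, "zip": null, "enabled": null, "score": null}
the rest of the Session diff is inert for this question:
  removed field zip from record Session (its key "zip" joins the reserved list) -> triggers nothing under the printed rules; the Session answer is the same either way
  field notes in record Geo: type string changed to int32 (its default is dropped) -> schema-level compatibility only; this Session value's decode is unchanged
  field rating in record Session: type float64 changed to float32 -> schema-level compatibility only; this Session value's decode is unchanged
  field checksum in record Geo: tag 3 changed to 38 -> triggers nothing under the printed rules; the Session answer is the same either way


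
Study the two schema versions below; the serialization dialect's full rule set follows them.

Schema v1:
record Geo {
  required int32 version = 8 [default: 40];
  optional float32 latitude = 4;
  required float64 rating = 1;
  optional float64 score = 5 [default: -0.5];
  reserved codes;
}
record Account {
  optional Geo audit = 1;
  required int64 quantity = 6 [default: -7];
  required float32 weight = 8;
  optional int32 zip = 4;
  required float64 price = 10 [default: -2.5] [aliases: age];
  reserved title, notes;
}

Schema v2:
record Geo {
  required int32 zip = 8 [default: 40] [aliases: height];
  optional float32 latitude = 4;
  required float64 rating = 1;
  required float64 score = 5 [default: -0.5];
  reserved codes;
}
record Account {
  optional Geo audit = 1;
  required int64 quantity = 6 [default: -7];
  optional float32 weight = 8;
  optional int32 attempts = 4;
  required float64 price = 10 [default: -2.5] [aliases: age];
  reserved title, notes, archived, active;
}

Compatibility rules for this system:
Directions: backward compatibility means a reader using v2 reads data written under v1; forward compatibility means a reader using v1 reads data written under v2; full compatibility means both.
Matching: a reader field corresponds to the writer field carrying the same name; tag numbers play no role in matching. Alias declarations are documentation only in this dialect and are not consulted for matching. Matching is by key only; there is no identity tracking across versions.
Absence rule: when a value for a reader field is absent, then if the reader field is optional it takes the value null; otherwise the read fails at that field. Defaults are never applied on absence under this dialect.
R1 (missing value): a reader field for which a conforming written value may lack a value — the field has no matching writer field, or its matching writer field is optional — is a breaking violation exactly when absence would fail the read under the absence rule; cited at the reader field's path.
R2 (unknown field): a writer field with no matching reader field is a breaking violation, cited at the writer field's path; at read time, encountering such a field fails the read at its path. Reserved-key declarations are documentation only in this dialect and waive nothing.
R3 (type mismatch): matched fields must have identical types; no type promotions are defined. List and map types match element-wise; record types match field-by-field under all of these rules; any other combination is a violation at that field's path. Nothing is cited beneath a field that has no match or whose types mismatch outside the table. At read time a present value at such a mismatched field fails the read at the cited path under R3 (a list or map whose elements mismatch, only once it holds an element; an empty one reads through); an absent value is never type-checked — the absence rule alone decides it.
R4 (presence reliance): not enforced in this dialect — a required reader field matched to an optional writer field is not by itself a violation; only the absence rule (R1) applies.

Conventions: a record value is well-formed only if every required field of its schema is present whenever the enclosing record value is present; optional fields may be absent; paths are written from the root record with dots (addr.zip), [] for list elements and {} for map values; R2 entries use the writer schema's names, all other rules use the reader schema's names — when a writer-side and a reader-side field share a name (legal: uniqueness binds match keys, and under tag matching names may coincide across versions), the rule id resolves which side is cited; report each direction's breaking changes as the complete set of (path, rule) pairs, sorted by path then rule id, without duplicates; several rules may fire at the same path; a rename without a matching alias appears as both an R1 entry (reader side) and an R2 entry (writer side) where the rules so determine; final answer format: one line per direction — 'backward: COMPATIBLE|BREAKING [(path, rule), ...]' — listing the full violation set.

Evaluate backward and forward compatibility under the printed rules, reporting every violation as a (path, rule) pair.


backward: BREAKING [(audit.score, R1), (audit.version, R2), (audit.zip, R1), (zip, R2)]; forward: BREAKING [(attempts, R2), (audit.version, R1), (audit.zip, R2), (weight, R1)]

each type pair in Account: writer, then reader
backward analysis of Account with v2 as reader and v1 as writer:
  audit: Geo -> Geo, writer optional; from audit
  quantity: int64 -> int64, writer required; from quantity
  weight: float32 -> float32, writer required; from weight
  attempts: no writer match
  price: float64 -> float64, writer required; from price
  leftover writer field: zip
  audit.zip: no writer match
  audit.latitude: float32 -> float32, writer optional; from audit.latitude
  audit.rating: float64 -> float64, writer required; from audit.rating
  audit.score: float64 -> float64, writer optional; from audit.score
  leftover writer field: audit.version
  breaking: (audit.score, R1)
  breaking: (audit.version, R2)
  breaking: (audit.zip, R1)
  breaking: (zip, R2)
  => 4 violation(s): backward is BREAKING for Account
forward analysis of Account with v1 as reader and v2 as writer:
  audit: Geo -> Geo, writer optional; from audit
  quantity: int64 -> int64, writer required; from quantity
  weight: float32 -> float32, writer optional; from weight
  zip: no writer match
  price: float64 -> float64, writer required; from price
  leftover writer field: attempts
  audit.version: no writer match
  audit.latitude: float32 -> float32, writer optional; from audit.latitude
  audit.rating: float64 -> float64, writer required; from audit.rating
  audit.score: float64 -> float64, writer required; from audit.score
  leftover writer field: audit.zip
  breaking: (attempts, R2)
  breaking: (audit.version, R1)
  breaking: (audit.zip, R2)
  breaking: (weight, R1)
  => 4 violation(s): forward is BREAKING for Account


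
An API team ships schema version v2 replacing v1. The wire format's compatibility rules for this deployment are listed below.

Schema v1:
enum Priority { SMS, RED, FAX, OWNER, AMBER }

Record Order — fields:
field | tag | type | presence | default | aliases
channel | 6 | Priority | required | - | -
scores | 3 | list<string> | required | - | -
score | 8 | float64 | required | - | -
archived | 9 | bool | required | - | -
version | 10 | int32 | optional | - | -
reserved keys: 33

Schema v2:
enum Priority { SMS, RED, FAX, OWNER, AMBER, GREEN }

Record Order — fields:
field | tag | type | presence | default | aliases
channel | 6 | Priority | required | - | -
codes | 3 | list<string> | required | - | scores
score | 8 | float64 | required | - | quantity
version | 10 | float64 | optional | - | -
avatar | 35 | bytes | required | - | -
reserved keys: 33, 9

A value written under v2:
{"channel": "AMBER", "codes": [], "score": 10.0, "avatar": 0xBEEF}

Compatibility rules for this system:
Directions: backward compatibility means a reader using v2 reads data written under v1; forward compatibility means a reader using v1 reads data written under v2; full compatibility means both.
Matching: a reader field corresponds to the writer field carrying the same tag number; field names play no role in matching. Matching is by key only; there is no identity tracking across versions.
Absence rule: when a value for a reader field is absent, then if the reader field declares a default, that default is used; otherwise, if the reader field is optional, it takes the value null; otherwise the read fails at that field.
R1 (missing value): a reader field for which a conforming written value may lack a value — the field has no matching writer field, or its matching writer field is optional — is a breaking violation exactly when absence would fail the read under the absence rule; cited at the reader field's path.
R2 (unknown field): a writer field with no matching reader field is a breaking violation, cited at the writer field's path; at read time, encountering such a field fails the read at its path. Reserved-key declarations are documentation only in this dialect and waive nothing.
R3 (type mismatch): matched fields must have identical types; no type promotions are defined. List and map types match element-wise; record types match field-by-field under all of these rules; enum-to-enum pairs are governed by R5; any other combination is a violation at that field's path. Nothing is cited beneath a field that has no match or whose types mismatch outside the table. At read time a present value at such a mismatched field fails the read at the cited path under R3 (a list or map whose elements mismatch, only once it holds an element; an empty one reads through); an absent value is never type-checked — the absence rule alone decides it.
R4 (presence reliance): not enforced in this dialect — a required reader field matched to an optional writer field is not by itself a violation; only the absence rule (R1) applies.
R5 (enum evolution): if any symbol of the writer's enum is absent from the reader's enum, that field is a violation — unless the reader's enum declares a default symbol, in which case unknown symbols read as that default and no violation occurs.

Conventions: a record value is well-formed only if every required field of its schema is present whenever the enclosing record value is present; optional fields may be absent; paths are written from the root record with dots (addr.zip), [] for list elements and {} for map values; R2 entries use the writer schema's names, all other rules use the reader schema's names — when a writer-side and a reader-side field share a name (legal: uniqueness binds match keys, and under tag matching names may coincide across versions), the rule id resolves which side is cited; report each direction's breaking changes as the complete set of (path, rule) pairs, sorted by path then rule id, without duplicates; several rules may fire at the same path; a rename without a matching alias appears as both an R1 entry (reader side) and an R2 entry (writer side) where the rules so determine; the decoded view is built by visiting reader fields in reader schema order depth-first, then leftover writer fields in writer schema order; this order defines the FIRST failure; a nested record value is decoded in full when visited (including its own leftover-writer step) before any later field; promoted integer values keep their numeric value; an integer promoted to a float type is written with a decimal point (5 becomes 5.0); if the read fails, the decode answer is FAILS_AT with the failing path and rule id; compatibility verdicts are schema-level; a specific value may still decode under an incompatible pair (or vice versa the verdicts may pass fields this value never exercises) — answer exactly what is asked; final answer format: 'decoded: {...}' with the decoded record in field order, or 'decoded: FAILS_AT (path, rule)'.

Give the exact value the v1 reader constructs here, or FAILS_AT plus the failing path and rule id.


each type pair in Order: writer, then reader
decode walk for Order under reader schema v1:
  channel := "AMBER"
  scores := [] (from writer codes)
  score := 10.0
  read fails at archived under R1 (no fill)
  => FAILS_AT (archived, R1)
the other Order changes do not affect what is asked:
  added field avatar to record Order: required bytes, tag 35 (in v2 it sits last) -> matters for Order compatibility verdicts, not for this value's decode
  renamed field scores to codes in record Order (alias scores declared on the renamed field) -> no rule fires on it and the decoded Order view is identical with or without it
  enum Priority (field channel in record Order): symbol GREEN added -> matters for Order compatibility verdicts, not for this value's decode
  field version in record Order: type int32 changed to float64 -> matters for Order compatibility verdicts, not for this value's decode

decoded: FAILS_AT (archived, R1)


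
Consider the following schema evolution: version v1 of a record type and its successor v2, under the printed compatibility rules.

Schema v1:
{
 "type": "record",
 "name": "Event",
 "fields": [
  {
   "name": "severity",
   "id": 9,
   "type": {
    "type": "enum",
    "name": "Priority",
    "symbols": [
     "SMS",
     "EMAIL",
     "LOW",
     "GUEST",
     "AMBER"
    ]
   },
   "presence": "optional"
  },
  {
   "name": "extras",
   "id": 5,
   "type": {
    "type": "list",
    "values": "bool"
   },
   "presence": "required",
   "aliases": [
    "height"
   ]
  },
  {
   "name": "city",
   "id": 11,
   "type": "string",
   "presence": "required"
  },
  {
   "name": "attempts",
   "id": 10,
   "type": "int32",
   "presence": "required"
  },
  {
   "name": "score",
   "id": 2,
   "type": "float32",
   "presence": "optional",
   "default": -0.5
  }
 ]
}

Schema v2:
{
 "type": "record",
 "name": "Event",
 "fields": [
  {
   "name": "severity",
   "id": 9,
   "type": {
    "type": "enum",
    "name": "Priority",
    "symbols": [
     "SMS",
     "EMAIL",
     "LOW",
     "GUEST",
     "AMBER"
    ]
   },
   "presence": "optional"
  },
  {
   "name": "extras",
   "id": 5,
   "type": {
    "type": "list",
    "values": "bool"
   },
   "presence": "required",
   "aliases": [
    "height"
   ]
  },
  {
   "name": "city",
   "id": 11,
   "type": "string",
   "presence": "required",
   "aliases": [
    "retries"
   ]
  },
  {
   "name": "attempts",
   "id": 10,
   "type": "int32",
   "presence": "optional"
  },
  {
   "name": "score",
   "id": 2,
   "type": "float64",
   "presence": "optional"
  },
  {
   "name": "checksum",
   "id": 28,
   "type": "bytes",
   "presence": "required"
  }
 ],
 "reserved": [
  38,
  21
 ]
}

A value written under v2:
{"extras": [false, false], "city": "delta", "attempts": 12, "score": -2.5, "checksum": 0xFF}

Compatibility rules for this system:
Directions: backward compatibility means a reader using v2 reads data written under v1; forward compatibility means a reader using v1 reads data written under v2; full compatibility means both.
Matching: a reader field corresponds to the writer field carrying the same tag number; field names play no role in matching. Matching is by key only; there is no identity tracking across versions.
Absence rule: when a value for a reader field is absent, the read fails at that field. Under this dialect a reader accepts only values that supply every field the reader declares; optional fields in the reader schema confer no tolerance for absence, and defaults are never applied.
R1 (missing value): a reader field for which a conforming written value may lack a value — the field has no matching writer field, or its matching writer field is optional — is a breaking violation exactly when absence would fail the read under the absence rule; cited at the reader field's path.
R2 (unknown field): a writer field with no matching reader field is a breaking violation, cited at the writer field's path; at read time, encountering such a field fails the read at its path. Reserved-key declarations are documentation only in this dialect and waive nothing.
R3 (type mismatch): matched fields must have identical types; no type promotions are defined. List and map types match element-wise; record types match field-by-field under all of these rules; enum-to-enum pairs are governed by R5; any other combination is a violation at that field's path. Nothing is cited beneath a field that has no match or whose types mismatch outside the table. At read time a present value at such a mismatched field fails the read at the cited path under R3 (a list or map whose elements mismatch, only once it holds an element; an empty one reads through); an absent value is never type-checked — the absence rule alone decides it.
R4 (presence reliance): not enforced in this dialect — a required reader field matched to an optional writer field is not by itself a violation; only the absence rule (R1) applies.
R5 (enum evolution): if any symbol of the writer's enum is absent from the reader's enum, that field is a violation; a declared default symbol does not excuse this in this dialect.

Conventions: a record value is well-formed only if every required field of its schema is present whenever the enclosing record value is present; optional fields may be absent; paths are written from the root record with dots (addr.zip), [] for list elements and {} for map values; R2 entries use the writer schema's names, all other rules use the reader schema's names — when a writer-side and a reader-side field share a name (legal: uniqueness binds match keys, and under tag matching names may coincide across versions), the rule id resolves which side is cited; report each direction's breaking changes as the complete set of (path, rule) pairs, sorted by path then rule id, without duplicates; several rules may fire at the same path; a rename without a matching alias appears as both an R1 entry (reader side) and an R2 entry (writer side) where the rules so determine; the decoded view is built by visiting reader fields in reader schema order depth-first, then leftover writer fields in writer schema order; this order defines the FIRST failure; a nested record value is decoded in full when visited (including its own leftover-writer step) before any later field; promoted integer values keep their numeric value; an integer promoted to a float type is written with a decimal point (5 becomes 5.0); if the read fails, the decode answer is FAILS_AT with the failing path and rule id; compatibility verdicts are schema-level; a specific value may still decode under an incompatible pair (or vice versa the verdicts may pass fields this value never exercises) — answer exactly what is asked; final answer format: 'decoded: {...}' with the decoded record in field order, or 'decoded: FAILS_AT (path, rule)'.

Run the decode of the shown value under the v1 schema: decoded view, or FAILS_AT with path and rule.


arrows below run writer -> reader for Event
decode walk for Event under reader schema v1:
  read fails at severity under R1 (no fill)
  => FAILS_AT (severity, R1)
the other Event changes do not affect what is asked:
  field attempts in record Event: required changed to optional -> changes Event's schema-level verdicts only — the decode of this value is the same
  field score in record Event: type float32 changed to float64 (its default is dropped) -> changes Event's schema-level verdicts only — the decode of this value is the same
  added field checksum to record Event: required bytes, tag 28 (in v2 it sits last) -> changes Event's schema-level verdicts only — the decode of this value is the same

decoded: FAILS_AT (severity, R1)


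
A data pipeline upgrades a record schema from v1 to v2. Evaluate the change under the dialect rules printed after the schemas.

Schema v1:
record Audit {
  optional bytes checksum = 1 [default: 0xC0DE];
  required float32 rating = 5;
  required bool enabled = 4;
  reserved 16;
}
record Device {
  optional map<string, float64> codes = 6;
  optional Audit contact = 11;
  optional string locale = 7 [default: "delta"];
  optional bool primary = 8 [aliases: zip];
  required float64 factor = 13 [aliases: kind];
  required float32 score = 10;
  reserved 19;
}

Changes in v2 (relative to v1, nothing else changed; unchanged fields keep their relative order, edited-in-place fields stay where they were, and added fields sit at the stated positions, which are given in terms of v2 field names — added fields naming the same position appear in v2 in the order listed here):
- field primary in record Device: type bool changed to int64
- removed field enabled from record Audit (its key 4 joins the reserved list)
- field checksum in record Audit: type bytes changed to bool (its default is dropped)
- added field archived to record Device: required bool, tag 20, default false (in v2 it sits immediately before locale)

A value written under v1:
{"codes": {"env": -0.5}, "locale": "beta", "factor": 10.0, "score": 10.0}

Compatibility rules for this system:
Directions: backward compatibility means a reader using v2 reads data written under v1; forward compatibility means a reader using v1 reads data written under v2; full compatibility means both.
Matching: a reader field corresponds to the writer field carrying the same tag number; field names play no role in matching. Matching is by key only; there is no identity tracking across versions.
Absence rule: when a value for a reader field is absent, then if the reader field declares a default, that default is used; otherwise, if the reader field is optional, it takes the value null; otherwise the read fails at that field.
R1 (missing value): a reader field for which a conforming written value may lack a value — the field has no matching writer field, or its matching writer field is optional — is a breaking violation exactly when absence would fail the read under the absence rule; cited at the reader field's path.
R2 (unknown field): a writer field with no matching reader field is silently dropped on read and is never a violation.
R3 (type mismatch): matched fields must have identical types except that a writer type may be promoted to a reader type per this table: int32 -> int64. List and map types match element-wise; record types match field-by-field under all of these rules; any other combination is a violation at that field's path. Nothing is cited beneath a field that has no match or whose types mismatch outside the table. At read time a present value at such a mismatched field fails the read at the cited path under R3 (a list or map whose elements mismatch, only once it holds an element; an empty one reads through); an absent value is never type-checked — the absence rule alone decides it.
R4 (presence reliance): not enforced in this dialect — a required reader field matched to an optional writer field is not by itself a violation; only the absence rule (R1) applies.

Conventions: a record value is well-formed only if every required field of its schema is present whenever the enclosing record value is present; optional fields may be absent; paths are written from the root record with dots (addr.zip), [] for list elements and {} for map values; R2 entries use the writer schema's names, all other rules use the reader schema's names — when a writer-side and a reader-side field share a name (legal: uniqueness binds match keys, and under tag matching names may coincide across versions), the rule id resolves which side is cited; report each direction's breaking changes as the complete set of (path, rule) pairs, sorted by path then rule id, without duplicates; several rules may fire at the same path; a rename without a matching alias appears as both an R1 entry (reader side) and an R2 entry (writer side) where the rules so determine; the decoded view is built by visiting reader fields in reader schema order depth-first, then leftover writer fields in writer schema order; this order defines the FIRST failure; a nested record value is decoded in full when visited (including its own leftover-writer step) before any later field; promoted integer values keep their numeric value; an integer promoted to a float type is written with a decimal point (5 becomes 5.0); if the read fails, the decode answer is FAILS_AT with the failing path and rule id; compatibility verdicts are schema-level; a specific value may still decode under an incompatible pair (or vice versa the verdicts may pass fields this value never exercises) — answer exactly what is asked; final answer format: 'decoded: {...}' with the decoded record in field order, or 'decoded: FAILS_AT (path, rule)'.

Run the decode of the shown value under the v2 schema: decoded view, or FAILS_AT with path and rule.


arrows below run writer -> reader for Device
migrating the Device value to v2:
  codes := {"env": -0.5}
  contact := null (not supplied -> null)
  archived := false (no value, default fills)
  locale := "beta"
  primary := null (not supplied -> null)
  factor := 10.0
  score := 10.0
  => decoded: {"codes": {"env": -0.5}, "contact": null, "archived": false, "locale": "beta", "primary": null, "factor": 10.0, "score": 10.0}
the other Device changes do not affect what is asked:
  field primary in record Device: type bool changed to int64 -> shifts the Device verdicts, not this decode
  removed field enabled from record Audit (its key 4 joins the reserved list) -> shifts the Device verdicts, not this decode
  field checksum in record Audit: type bytes changed to bool (its default is dropped) -> shifts the Device verdicts, not this decode

decoded: {"codes": {"env": -0.5}, "contact": null, "archived": false, "locale": "beta", "primary": null, "factor": 10.0, "score": 10.0}
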